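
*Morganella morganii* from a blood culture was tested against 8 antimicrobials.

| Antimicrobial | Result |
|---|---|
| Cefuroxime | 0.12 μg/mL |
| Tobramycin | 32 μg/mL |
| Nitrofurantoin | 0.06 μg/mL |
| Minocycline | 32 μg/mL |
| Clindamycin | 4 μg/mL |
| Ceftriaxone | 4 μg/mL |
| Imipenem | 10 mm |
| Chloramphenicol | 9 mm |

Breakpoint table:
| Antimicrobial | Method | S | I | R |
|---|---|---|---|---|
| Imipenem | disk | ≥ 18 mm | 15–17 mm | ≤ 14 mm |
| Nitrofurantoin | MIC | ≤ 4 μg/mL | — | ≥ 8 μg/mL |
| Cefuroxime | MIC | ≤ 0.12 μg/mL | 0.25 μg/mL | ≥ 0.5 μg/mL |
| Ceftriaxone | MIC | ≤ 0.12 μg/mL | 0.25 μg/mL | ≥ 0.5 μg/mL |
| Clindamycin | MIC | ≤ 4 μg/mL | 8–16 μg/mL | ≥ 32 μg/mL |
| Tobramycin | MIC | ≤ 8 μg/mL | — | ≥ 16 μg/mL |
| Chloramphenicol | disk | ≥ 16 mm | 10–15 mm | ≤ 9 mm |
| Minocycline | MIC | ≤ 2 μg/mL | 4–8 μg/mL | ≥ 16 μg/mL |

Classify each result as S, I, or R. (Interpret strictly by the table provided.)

S, R, S, R, S, R, R, R

Cefuroxime 0.12 μg/mL: ≤ 0.12 μg/mL → S
Tobramycin 32 μg/mL: ≥ 16 μg/mL → resistant
Nitrofurantoin (0.06 μg/mL) ≤ 4 μg/mL → Susceptible
Minocycline 32 μg/mL: ≥ 16 μg/mL ⇒ Resistant
Clindamycin: 4 μg/mL is ≤ 4 μg/mL ⇒ Susceptible
Ceftriaxone: 4 μg/mL is ≥ 0.5 μg/mL → resistant
Imipenem 10 mm: ≤ 14 mm ⇒ Resistant
Chloramphenicol: 9 mm is ≤ 9 mm — R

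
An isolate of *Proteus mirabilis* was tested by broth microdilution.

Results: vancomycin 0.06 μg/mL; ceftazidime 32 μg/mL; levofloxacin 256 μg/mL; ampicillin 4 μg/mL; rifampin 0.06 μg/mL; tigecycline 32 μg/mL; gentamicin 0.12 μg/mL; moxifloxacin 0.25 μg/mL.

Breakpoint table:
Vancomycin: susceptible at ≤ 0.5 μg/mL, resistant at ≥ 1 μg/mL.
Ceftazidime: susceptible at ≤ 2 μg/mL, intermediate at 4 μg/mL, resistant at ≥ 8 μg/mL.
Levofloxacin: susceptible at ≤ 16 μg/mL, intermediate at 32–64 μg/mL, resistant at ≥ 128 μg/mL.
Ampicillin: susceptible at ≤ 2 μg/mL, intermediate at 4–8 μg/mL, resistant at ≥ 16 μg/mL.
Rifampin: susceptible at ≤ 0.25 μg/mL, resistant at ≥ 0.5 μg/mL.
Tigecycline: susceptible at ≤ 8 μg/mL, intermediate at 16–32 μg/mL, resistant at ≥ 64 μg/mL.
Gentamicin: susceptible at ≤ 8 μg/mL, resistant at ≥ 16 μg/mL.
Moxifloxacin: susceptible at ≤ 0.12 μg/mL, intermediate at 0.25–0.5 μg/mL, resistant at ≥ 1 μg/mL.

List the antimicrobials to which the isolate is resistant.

ceftazidime, levofloxacin

Vancomycin (0.06 μg/mL) ≤ 0.5 μg/mL → Susceptible
Ceftazidime: 32 μg/mL is ≥ 8 μg/mL → resistant
Levofloxacin: 256 μg/mL is ≥ 128 μg/mL ⇒ Resistant
Ampicillin (4 μg/mL) in 4–8 μg/mL ⇒ intermediate
Rifampin 0.06 μg/mL: ≤ 0.25 μg/mL ⇒ S
Tigecycline (32 μg/mL) in 16–32 μg/mL → I
Gentamicin 0.12 μg/mL: ≤ 8 μg/mL ⇒ Susceptible
Moxifloxacin: 0.25 μg/mL is in 0.25–0.5 μg/mL ⇒ Intermediate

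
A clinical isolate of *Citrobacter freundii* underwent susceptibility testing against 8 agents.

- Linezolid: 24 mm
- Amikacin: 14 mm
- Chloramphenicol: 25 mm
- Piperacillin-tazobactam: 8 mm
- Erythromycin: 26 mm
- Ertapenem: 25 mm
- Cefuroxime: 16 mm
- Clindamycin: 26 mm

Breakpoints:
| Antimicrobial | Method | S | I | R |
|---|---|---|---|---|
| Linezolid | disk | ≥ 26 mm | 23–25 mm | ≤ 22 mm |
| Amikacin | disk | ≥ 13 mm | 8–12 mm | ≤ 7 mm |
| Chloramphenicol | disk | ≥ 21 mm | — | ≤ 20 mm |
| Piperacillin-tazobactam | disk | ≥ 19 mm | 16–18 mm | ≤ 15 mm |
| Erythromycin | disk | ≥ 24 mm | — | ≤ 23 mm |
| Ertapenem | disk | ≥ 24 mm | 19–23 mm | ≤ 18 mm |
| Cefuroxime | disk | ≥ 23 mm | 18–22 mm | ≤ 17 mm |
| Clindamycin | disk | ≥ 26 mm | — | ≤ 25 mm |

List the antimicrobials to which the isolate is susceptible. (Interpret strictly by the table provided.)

Linezolid 24 mm: in 23–25 mm ⇒ intermediate
Amikacin 14 mm: ≥ 13 mm — S
Chloramphenicol 25 mm: ≥ 21 mm — Susceptible
Piperacillin-tazobactam 8 mm: ≤ 15 mm → resistant
Erythromycin (26 mm) ≥ 24 mm — S
Ertapenem (25 mm) ≥ 24 mm → susceptible
Cefuroxime (16 mm) ≤ 17 mm ⇒ R
Clindamycin 26 mm: ≥ 26 mm ⇒ S

amikacin, chloramphenicol, erythromycin, ertapenem, clindamycin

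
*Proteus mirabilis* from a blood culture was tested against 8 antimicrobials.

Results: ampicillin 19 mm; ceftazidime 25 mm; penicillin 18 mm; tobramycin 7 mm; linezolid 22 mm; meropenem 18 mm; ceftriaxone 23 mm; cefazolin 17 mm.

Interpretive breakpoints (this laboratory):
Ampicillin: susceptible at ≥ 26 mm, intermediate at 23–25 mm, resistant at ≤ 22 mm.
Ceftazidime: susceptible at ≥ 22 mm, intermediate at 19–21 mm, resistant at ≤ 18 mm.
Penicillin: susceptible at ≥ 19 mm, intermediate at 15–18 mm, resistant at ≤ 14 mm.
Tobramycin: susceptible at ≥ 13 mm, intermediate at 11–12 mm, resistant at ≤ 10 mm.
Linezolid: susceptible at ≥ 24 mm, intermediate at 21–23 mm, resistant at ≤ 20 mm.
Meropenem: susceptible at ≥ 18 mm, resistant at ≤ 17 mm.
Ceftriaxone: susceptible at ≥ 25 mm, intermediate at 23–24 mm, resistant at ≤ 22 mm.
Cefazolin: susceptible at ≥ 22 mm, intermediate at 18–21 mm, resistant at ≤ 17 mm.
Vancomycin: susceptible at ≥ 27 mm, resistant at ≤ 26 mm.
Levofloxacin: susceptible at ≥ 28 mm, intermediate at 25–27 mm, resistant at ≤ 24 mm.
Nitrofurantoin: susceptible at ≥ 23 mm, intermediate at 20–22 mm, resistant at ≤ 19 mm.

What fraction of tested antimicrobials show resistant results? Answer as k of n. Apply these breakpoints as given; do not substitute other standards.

3 of 8

Ampicillin 19 mm: ≤ 22 mm ⇒ R
Ceftazidime (25 mm) ≥ 22 mm → S
Penicillin (18 mm) in 15–18 mm — Intermediate
Tobramycin 7 mm: ≤ 10 mm ⇒ Resistant
Linezolid (22 mm) in 21–23 mm — I
Meropenem: 18 mm is ≥ 18 mm — susceptible
Ceftriaxone 23 mm: in 23–24 mm — Intermediate
Cefazolin: 17 mm is ≤ 17 mm — Resistant
Resistant: 3/8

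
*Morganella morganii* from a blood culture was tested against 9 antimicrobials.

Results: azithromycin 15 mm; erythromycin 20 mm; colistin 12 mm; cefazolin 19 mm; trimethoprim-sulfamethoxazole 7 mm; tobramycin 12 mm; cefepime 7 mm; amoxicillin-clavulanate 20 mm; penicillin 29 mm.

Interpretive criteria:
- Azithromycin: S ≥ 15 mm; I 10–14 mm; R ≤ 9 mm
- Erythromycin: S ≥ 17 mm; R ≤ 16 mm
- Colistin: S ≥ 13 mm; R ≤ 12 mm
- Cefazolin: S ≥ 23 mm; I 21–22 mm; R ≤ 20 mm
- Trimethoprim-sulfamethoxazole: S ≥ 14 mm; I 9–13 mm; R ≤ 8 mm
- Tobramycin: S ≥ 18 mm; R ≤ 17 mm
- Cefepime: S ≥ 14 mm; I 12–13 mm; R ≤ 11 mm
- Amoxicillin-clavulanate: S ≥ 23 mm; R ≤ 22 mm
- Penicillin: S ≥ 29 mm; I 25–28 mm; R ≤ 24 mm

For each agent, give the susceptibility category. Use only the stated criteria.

S, S, R, R, R, R, R, R, S

Azithromycin (15 mm) ≥ 15 mm → Susceptible
Erythromycin 20 mm: ≥ 17 mm → Susceptible
Colistin (12 mm) ≤ 12 mm — R
Cefazolin: 19 mm is ≤ 20 mm — Resistant
Trimethoprim-sulfamethoxazole: 7 mm is ≤ 8 mm → Resistant
Tobramycin 12 mm: ≤ 17 mm → resistant
Cefepime: 7 mm is ≤ 11 mm — resistant
Amoxicillin-clavulanate 20 mm: ≤ 22 mm ⇒ resistant
Penicillin (29 mm) ≥ 29 mm ⇒ susceptible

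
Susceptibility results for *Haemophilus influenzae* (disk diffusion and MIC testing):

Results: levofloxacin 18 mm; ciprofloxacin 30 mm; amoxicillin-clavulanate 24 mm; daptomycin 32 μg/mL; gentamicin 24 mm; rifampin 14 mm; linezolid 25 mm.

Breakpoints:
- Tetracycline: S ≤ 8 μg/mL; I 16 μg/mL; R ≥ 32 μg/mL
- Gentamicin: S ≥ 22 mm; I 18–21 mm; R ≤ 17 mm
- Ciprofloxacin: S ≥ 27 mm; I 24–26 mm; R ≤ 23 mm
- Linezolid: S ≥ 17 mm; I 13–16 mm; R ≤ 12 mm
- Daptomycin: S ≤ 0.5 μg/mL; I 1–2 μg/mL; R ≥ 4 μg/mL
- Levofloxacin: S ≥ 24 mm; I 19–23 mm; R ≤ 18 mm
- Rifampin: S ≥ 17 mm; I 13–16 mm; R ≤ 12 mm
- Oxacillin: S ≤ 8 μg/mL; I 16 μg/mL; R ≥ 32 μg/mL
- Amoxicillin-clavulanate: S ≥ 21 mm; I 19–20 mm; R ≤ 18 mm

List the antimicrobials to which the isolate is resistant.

levofloxacin, daptomycin

Levofloxacin 18 mm: ≤ 18 mm ⇒ resistant
Ciprofloxacin 30 mm: ≥ 27 mm ⇒ Susceptible
Amoxicillin-clavulanate (24 mm) ≥ 21 mm ⇒ Susceptible
Daptomycin 32 μg/mL: ≥ 4 μg/mL → resistant
Gentamicin (24 mm) ≥ 22 mm ⇒ susceptible
Rifampin: 14 mm is in 13–16 mm — intermediate
Linezolid 25 mm: ≥ 17 mm — S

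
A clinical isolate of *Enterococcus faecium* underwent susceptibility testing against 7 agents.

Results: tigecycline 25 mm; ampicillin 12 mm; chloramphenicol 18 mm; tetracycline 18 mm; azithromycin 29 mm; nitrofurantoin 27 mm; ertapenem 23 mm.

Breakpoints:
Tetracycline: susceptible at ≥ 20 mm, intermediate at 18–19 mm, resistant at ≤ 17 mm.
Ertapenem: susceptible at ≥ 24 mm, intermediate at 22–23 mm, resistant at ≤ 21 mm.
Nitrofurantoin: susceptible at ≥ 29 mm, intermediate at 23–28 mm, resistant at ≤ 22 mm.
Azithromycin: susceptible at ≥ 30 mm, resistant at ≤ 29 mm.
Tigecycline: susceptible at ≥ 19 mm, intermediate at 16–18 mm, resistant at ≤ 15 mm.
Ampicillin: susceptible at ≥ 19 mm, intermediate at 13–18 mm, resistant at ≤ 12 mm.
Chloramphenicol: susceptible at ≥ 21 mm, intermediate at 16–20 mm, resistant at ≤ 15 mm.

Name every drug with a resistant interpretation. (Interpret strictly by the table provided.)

Tigecycline (25 mm) ≥ 19 mm → susceptible
Ampicillin: 12 mm is ≤ 12 mm ⇒ resistant
Chloramphenicol (18 mm) in 16–20 mm → I
Tetracycline 18 mm: in 18–19 mm ⇒ Intermediate
Azithromycin (29 mm) ≤ 29 mm ⇒ R
Nitrofurantoin 27 mm: in 23–28 mm — Intermediate
Ertapenem (23 mm) in 22–23 mm ⇒ I

ampicillin, azithromycin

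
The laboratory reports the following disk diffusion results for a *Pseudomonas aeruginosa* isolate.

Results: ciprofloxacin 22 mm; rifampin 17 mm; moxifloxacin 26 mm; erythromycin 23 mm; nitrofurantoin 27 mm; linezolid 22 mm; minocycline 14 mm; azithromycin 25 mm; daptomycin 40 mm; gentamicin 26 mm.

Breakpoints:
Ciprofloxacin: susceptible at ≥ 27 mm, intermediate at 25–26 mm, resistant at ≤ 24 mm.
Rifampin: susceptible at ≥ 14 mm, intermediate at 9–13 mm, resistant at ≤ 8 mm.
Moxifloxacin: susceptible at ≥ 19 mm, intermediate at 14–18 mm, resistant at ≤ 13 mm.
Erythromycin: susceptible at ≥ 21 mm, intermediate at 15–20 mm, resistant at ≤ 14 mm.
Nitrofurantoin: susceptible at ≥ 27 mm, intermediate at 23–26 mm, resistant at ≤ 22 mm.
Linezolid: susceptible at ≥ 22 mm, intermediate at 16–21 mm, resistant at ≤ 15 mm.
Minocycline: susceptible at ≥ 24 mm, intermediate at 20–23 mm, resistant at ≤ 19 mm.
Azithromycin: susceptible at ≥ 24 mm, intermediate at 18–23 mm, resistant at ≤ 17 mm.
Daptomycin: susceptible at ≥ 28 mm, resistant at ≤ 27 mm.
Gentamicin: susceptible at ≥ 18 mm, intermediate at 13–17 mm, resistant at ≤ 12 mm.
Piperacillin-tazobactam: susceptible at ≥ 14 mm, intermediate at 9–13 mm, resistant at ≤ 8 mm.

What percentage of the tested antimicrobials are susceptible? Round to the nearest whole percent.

80%

Ciprofloxacin (22 mm) ≤ 24 mm — Resistant
Rifampin (17 mm) ≥ 14 mm → S
Moxifloxacin 26 mm: ≥ 19 mm — Susceptible
Erythromycin (23 mm) ≥ 21 mm → S
Nitrofurantoin 27 mm: ≥ 27 mm — susceptible
Linezolid: 22 mm is ≥ 22 mm → Susceptible
Minocycline 14 mm: ≤ 19 mm → R
Azithromycin: 25 mm is ≥ 24 mm ⇒ susceptible
Daptomycin: 40 mm is ≥ 28 mm — susceptible
Gentamicin 26 mm: ≥ 18 mm ⇒ S
Susceptible: 8/10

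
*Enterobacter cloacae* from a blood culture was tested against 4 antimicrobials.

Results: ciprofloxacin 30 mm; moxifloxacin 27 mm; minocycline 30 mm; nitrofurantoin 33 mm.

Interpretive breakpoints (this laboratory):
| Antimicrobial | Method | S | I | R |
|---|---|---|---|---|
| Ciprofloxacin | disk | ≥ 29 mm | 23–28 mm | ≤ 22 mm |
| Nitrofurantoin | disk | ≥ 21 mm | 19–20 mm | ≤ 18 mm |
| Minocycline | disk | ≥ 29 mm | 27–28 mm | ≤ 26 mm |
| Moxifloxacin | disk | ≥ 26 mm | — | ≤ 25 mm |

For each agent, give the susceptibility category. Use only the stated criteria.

S, S, S, S

Ciprofloxacin (30 mm) ≥ 29 mm ⇒ Susceptible
Moxifloxacin 27 mm: ≥ 26 mm — susceptible
Minocycline: 30 mm is ≥ 29 mm — susceptible
Nitrofurantoin: 33 mm is ≥ 21 mm — susceptible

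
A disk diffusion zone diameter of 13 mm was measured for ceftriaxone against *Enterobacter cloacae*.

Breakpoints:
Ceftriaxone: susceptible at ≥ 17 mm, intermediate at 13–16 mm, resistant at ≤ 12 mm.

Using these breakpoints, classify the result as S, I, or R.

I

Ceftriaxone (13 mm) in 13–16 mm → Intermediate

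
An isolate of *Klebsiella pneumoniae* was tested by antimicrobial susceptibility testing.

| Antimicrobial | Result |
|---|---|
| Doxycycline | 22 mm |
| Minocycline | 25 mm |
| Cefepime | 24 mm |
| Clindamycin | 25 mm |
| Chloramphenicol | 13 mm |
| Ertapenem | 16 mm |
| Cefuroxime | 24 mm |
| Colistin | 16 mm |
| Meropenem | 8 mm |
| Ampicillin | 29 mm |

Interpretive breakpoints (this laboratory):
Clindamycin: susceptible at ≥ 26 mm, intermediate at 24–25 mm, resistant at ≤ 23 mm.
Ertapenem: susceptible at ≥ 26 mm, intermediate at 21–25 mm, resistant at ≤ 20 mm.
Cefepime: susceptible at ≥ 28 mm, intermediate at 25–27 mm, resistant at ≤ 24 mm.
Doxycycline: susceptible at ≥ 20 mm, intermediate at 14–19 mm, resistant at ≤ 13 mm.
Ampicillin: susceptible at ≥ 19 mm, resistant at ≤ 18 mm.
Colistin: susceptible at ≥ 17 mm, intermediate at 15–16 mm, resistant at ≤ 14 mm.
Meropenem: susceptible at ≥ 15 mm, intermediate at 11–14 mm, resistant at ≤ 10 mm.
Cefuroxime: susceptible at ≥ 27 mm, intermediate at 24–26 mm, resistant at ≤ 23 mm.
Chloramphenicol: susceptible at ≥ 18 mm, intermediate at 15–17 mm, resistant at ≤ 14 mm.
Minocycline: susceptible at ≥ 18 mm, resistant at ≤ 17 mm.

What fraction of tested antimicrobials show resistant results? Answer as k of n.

Doxycycline: 22 mm is ≥ 20 mm ⇒ S
Minocycline 25 mm: ≥ 18 mm — Susceptible
Cefepime 24 mm: ≤ 24 mm ⇒ resistant
Clindamycin (25 mm) in 24–25 mm ⇒ Intermediate
Chloramphenicol: 13 mm is ≤ 14 mm → R
Ertapenem 16 mm: ≤ 20 mm — resistant
Cefuroxime 24 mm: in 24–26 mm → Intermediate
Colistin: 16 mm is in 15–16 mm → I
Meropenem: 8 mm is ≤ 10 mm — R
Ampicillin (29 mm) ≥ 19 mm → susceptible
Resistant: 4/10

4 of 10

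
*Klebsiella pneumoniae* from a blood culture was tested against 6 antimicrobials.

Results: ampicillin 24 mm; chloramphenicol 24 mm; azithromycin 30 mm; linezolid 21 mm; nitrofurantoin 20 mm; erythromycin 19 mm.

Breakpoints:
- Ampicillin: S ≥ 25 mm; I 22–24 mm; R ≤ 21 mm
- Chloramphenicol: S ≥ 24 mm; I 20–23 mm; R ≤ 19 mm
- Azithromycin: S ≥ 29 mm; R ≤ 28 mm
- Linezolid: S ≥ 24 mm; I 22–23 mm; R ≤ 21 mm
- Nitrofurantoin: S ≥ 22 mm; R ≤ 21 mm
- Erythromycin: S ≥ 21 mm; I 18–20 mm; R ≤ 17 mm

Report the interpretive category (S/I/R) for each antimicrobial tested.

Ampicillin 24 mm: in 22–24 mm → I
Chloramphenicol: 24 mm is ≥ 24 mm ⇒ susceptible
Azithromycin 30 mm: ≥ 29 mm — S
Linezolid (21 mm) ≤ 21 mm → resistant
Nitrofurantoin: 20 mm is ≤ 21 mm — resistant
Erythromycin (19 mm) in 18–20 mm → intermediate

I, S, S, R, R, I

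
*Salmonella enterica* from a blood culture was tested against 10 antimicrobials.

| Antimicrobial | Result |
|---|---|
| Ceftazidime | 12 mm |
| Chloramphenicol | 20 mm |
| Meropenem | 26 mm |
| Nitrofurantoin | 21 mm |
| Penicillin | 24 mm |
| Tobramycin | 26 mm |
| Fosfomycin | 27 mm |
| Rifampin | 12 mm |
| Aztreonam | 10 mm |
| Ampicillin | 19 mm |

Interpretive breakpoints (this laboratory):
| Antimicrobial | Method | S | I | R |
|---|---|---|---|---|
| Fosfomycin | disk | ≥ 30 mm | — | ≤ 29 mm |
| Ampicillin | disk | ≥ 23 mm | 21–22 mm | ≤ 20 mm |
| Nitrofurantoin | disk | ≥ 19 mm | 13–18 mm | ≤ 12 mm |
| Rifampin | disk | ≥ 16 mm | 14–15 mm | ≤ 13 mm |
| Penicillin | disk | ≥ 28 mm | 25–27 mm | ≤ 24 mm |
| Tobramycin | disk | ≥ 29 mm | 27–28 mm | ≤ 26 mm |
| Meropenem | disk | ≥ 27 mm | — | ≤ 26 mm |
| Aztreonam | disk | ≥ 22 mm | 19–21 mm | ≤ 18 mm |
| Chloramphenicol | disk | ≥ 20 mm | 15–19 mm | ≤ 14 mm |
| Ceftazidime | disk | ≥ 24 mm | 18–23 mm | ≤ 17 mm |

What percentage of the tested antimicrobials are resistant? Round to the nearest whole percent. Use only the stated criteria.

Ceftazidime (12 mm) ≤ 17 mm ⇒ Resistant
Chloramphenicol: 20 mm is ≥ 20 mm ⇒ S
Meropenem: 26 mm is ≤ 26 mm → Resistant
Nitrofurantoin 21 mm: ≥ 19 mm → S
Penicillin: 24 mm is ≤ 24 mm — resistant
Tobramycin 26 mm: ≤ 26 mm ⇒ Resistant
Fosfomycin: 27 mm is ≤ 29 mm — Resistant
Rifampin (12 mm) ≤ 13 mm — resistant
Aztreonam 10 mm: ≤ 18 mm → Resistant
Ampicillin: 19 mm is ≤ 20 mm — Resistant
Resistant: 8/10

80%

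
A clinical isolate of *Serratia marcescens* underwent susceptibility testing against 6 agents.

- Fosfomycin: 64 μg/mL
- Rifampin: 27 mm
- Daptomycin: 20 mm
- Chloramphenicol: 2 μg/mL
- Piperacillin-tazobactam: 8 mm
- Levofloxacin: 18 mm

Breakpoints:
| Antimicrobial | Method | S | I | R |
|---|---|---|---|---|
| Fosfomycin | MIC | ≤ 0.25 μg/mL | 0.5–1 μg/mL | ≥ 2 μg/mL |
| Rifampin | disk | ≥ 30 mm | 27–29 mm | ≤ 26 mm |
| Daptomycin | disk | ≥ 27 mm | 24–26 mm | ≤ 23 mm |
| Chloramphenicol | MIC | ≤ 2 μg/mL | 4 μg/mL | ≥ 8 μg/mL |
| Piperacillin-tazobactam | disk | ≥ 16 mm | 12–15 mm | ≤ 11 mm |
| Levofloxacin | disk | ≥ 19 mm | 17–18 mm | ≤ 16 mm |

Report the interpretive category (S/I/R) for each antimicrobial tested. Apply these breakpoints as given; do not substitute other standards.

R, I, R, S, R, I

Fosfomycin (64 μg/mL) ≥ 2 μg/mL — resistant
Rifampin 27 mm: in 27–29 mm → intermediate
Daptomycin (20 mm) ≤ 23 mm → Resistant
Chloramphenicol: 2 μg/mL is ≤ 2 μg/mL ⇒ S
Piperacillin-tazobactam (8 mm) ≤ 11 mm — Resistant
Levofloxacin (18 mm) in 17–18 mm — I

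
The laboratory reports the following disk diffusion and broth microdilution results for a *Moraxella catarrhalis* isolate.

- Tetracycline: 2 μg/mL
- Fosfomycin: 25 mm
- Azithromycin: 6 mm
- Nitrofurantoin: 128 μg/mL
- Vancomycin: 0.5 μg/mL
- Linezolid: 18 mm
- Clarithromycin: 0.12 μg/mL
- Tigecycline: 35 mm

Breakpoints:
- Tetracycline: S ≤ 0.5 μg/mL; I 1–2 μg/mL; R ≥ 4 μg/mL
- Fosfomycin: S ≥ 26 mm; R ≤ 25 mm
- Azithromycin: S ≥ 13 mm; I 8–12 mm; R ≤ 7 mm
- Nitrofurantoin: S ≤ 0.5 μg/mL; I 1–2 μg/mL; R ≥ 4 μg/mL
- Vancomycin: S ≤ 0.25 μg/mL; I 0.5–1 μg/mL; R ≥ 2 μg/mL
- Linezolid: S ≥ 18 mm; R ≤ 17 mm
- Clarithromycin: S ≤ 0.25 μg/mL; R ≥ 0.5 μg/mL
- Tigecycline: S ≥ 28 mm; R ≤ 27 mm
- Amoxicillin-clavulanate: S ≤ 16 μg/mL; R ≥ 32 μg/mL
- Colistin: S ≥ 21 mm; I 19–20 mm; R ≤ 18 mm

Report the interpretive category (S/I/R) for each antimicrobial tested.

I, R, R, R, I, S, S, S

Tetracycline 2 μg/mL: in 1–2 μg/mL ⇒ intermediate
Fosfomycin 25 mm: ≤ 25 mm — resistant
Azithromycin 6 mm: ≤ 7 mm → Resistant
Nitrofurantoin 128 μg/mL: ≥ 4 μg/mL → Resistant
Vancomycin: 0.5 μg/mL is in 0.5–1 μg/mL ⇒ Intermediate
Linezolid: 18 mm is ≥ 18 mm → S
Clarithromycin (0.12 μg/mL) ≤ 0.25 μg/mL — Susceptible
Tigecycline: 35 mm is ≥ 28 mm → Susceptible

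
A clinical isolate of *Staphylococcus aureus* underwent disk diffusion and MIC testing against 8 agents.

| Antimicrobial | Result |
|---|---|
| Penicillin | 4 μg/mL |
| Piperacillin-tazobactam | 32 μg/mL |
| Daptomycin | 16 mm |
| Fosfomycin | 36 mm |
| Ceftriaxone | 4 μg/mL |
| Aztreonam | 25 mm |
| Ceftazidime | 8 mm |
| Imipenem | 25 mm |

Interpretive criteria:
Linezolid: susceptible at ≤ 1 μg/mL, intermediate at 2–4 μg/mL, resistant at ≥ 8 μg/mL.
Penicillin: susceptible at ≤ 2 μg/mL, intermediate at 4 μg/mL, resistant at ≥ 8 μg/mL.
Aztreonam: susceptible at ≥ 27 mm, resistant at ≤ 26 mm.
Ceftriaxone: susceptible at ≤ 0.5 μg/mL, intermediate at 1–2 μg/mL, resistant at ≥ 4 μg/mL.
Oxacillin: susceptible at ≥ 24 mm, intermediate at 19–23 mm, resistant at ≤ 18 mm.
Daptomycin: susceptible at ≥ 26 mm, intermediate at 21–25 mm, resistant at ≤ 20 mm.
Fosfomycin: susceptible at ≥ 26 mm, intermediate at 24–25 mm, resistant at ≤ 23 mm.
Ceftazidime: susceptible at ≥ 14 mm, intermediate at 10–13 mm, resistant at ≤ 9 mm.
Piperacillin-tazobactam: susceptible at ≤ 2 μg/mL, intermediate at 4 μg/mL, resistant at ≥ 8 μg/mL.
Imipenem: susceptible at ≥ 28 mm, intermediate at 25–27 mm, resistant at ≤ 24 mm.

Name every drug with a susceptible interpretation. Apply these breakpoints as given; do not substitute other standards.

fosfomycin

Penicillin (4 μg/mL) = 4 μg/mL — Intermediate
Piperacillin-tazobactam: 32 μg/mL is ≥ 8 μg/mL → R
Daptomycin 16 mm: ≤ 20 mm ⇒ R
Fosfomycin: 36 mm is ≥ 26 mm — susceptible
Ceftriaxone 4 μg/mL: ≥ 4 μg/mL → resistant
Aztreonam (25 mm) ≤ 26 mm — resistant
Ceftazidime 8 mm: ≤ 9 mm → Resistant
Imipenem 25 mm: in 25–27 mm ⇒ I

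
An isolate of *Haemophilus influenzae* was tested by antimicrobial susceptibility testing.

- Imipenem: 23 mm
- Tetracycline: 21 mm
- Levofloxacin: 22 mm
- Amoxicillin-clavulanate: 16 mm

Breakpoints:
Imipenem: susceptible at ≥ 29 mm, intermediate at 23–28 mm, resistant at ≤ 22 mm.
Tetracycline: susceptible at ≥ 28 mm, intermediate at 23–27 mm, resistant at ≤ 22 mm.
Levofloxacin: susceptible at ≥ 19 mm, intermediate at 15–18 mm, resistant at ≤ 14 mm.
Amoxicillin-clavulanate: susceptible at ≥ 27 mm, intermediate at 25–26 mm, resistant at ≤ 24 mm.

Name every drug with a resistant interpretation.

Imipenem (23 mm) in 23–28 mm ⇒ I
Tetracycline 21 mm: ≤ 22 mm — Resistant
Levofloxacin (22 mm) ≥ 19 mm ⇒ susceptible
Amoxicillin-clavulanate: 16 mm is ≤ 24 mm → resistant

tetracycline, amoxicillin-clavulanate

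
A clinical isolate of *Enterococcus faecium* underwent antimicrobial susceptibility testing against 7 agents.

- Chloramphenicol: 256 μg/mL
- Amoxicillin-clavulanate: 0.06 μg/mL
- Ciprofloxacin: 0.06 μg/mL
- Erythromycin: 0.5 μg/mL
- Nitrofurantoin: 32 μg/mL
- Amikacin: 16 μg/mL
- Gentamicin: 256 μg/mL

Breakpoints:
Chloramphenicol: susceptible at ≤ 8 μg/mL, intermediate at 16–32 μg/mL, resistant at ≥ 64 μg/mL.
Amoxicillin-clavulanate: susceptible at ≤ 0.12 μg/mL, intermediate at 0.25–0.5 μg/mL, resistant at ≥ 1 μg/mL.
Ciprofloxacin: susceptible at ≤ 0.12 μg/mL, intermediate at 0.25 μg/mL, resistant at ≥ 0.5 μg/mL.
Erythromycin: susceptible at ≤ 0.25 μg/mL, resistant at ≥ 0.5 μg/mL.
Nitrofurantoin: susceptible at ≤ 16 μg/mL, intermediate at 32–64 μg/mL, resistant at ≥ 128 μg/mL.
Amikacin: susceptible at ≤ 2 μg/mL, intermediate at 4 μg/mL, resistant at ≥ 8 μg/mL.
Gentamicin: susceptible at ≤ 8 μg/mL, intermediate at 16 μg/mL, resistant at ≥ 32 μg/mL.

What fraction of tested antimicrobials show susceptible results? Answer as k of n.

Chloramphenicol (256 μg/mL) ≥ 64 μg/mL — R
Amoxicillin-clavulanate 0.06 μg/mL: ≤ 0.12 μg/mL — S
Ciprofloxacin: 0.06 μg/mL is ≤ 0.12 μg/mL ⇒ Susceptible
Erythromycin 0.5 μg/mL: ≥ 0.5 μg/mL → R
Nitrofurantoin: 32 μg/mL is in 32–64 μg/mL — Intermediate
Amikacin: 16 μg/mL is ≥ 8 μg/mL → resistant
Gentamicin (256 μg/mL) ≥ 32 μg/mL ⇒ resistant
Susceptible: 2/7

2 of 7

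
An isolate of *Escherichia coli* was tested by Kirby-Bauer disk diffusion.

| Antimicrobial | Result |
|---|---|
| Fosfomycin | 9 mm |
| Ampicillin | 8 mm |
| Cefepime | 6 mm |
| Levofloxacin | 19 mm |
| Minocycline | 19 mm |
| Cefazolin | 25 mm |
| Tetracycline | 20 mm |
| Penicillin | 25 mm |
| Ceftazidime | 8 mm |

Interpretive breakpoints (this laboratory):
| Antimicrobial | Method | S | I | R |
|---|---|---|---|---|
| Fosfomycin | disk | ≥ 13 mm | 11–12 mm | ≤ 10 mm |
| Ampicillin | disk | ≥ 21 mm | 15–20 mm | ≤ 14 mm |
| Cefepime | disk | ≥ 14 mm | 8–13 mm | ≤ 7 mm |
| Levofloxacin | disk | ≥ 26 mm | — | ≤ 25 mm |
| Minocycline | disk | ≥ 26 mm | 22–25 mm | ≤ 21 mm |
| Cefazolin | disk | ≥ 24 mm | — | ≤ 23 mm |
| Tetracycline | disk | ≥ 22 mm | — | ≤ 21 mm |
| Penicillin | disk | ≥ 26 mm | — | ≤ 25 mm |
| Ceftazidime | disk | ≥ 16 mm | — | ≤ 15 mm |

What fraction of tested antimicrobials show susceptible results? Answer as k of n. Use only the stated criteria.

Fosfomycin 9 mm: ≤ 10 mm → resistant
Ampicillin (8 mm) ≤ 14 mm ⇒ resistant
Cefepime: 6 mm is ≤ 7 mm → Resistant
Levofloxacin: 19 mm is ≤ 25 mm → R
Minocycline 19 mm: ≤ 21 mm — resistant
Cefazolin 25 mm: ≥ 24 mm → S
Tetracycline 20 mm: ≤ 21 mm ⇒ R
Penicillin 25 mm: ≤ 25 mm → R
Ceftazidime (8 mm) ≤ 15 mm ⇒ resistant
Susceptible: 1/9

1 of 9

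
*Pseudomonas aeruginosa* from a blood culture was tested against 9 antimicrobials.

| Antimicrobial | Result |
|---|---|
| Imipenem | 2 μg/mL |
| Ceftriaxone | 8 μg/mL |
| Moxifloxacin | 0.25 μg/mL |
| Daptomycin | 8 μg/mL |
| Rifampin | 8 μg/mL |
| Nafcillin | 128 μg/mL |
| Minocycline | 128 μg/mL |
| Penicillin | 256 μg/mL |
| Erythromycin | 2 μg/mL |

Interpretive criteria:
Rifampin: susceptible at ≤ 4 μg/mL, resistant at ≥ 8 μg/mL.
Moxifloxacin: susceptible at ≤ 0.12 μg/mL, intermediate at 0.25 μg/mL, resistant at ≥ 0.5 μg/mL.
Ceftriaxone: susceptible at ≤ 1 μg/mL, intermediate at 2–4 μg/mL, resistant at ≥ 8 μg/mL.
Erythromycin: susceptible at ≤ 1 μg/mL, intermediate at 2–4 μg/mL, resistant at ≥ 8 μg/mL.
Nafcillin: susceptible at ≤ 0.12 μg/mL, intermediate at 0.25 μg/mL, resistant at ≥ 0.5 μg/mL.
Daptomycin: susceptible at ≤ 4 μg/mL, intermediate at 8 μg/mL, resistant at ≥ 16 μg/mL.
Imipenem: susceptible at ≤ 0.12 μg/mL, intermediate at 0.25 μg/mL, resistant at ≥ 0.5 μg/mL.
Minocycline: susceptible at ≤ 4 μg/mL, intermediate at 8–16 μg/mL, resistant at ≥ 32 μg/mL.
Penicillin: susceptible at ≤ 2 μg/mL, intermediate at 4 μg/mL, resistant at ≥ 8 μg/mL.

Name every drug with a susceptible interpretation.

Imipenem (2 μg/mL) ≥ 0.5 μg/mL → resistant
Ceftriaxone 8 μg/mL: ≥ 8 μg/mL — Resistant
Moxifloxacin 0.25 μg/mL: = 0.25 μg/mL ⇒ I
Daptomycin (8 μg/mL) = 8 μg/mL → Intermediate
Rifampin (8 μg/mL) ≥ 8 μg/mL ⇒ resistant
Nafcillin 128 μg/mL: ≥ 0.5 μg/mL → resistant
Minocycline 128 μg/mL: ≥ 32 μg/mL ⇒ Resistant
Penicillin: 256 μg/mL is ≥ 8 μg/mL — Resistant
Erythromycin: 2 μg/mL is in 2–4 μg/mL ⇒ intermediate

none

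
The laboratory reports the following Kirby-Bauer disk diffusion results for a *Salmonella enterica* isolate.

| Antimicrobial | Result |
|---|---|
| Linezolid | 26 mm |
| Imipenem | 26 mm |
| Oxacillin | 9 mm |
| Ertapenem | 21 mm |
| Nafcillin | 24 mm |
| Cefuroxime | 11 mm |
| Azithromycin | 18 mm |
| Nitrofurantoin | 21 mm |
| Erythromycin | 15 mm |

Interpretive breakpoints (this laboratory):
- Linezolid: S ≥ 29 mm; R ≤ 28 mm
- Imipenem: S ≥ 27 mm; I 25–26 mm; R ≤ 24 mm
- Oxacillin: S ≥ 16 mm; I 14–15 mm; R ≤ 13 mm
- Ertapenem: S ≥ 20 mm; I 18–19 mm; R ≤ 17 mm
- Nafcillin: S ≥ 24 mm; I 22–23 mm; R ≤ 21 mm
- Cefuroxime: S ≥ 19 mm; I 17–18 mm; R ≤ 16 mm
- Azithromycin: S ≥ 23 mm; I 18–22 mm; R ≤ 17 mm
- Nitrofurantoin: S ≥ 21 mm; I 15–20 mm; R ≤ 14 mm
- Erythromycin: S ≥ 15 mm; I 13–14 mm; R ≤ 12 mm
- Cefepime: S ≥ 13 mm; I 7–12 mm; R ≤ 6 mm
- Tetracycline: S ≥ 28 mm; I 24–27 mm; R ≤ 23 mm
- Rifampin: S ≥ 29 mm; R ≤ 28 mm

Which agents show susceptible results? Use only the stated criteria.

Linezolid 26 mm: ≤ 28 mm — resistant
Imipenem: 26 mm is in 25–26 mm → I
Oxacillin: 9 mm is ≤ 13 mm → Resistant
Ertapenem (21 mm) ≥ 20 mm — Susceptible
Nafcillin (24 mm) ≥ 24 mm → Susceptible
Cefuroxime 11 mm: ≤ 16 mm → resistant
Azithromycin: 18 mm is in 18–22 mm ⇒ I
Nitrofurantoin 21 mm: ≥ 21 mm — S
Erythromycin 15 mm: ≥ 15 mm — susceptible

ertapenem, nafcillin, nitrofurantoin, erythromycin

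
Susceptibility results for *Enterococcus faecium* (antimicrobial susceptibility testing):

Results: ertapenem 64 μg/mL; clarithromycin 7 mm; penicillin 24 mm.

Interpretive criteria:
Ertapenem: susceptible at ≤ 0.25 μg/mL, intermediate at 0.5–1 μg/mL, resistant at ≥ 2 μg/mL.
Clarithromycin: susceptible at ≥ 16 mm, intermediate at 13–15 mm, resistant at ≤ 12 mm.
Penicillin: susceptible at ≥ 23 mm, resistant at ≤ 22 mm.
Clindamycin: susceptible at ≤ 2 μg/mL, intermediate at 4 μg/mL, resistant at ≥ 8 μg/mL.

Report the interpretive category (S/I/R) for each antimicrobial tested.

R, R, S

Ertapenem: 64 μg/mL is ≥ 2 μg/mL ⇒ resistant
Clarithromycin: 7 mm is ≤ 12 mm ⇒ R
Penicillin (24 mm) ≥ 23 mm ⇒ Susceptible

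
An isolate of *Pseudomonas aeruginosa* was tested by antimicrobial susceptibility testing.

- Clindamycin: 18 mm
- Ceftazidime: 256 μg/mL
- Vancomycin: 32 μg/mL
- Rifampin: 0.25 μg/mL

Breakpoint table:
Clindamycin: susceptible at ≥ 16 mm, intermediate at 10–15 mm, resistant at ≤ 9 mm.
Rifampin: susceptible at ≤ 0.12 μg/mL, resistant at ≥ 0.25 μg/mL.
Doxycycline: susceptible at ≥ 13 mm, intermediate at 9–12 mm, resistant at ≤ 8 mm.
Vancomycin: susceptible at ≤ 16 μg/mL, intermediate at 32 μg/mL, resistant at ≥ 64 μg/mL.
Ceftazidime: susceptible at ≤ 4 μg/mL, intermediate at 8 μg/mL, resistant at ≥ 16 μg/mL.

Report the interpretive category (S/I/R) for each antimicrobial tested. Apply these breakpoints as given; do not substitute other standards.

Clindamycin: 18 mm is ≥ 16 mm ⇒ S
Ceftazidime 256 μg/mL: ≥ 16 μg/mL — R
Vancomycin: 32 μg/mL is = 32 μg/mL → I
Rifampin: 0.25 μg/mL is ≥ 0.25 μg/mL ⇒ Resistant

S, R, I, R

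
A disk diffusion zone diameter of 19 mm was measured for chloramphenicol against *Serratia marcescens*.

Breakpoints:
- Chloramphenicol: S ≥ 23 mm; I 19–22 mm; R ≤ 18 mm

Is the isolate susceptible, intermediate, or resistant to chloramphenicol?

I

Chloramphenicol 19 mm: in 19–22 mm — intermediate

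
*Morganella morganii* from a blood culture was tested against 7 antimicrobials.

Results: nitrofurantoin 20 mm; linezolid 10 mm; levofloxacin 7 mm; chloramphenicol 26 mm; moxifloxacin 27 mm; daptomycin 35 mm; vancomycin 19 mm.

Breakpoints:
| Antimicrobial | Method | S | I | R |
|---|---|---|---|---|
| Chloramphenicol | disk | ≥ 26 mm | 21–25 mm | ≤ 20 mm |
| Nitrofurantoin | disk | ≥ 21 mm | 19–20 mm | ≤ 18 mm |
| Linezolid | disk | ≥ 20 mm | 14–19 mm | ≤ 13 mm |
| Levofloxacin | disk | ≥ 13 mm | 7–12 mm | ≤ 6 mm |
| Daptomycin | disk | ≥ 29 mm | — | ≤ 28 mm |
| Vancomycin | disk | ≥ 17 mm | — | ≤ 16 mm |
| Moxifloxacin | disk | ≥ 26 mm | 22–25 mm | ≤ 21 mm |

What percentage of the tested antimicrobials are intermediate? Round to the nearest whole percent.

29%

Nitrofurantoin 20 mm: in 19–20 mm ⇒ Intermediate
Linezolid 10 mm: ≤ 13 mm → R
Levofloxacin 7 mm: in 7–12 mm ⇒ intermediate
Chloramphenicol (26 mm) ≥ 26 mm → Susceptible
Moxifloxacin (27 mm) ≥ 26 mm — susceptible
Daptomycin: 35 mm is ≥ 29 mm — Susceptible
Vancomycin: 19 mm is ≥ 17 mm → Susceptible
Intermediate: 2/7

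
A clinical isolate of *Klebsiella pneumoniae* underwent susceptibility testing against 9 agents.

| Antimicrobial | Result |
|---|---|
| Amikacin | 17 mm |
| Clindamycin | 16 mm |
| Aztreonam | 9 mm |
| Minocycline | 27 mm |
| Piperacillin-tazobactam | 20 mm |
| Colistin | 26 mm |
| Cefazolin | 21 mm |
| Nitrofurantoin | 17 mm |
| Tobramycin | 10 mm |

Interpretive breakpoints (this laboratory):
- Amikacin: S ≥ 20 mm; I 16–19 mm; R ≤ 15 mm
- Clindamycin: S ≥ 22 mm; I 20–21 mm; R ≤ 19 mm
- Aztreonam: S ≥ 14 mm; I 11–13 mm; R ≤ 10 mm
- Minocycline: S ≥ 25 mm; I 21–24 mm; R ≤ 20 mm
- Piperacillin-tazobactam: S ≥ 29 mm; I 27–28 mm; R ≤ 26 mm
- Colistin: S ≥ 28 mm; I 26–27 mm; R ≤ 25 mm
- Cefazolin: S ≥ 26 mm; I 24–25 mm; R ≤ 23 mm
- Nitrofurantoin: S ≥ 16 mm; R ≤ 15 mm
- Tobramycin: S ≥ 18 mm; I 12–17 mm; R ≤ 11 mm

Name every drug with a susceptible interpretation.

minocycline, nitrofurantoin

Amikacin 17 mm: in 16–19 mm ⇒ Intermediate
Clindamycin: 16 mm is ≤ 19 mm — R
Aztreonam 9 mm: ≤ 10 mm ⇒ Resistant
Minocycline (27 mm) ≥ 25 mm ⇒ Susceptible
Piperacillin-tazobactam (20 mm) ≤ 26 mm — R
Colistin (26 mm) in 26–27 mm — I
Cefazolin (21 mm) ≤ 23 mm — R
Nitrofurantoin (17 mm) ≥ 16 mm → S
Tobramycin: 10 mm is ≤ 11 mm ⇒ Resistant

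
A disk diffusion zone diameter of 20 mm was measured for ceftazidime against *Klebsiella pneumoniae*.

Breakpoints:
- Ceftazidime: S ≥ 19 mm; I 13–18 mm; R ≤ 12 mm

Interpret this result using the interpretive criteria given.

Ceftazidime 20 mm: ≥ 19 mm — susceptible

Susceptible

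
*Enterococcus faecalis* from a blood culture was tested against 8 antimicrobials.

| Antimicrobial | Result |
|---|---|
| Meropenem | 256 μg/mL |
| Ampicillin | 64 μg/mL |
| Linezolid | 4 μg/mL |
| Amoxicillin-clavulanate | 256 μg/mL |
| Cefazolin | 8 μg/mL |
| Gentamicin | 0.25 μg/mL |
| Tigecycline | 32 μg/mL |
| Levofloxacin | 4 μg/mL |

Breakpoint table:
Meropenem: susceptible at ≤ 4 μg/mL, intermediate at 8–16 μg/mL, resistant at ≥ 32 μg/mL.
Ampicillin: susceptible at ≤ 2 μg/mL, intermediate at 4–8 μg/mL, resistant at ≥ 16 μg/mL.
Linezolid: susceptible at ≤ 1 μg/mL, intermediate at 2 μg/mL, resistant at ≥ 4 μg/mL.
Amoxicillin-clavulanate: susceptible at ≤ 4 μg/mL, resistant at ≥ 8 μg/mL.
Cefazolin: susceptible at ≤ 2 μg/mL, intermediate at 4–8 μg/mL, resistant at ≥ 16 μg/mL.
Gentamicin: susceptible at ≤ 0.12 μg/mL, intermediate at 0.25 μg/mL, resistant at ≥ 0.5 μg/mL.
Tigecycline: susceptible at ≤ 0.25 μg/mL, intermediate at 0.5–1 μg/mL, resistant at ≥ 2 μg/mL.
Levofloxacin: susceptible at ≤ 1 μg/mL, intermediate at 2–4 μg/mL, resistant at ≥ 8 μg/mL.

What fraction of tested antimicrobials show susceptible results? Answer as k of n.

0 of 8

Meropenem 256 μg/mL: ≥ 32 μg/mL ⇒ resistant
Ampicillin (64 μg/mL) ≥ 16 μg/mL — resistant
Linezolid 4 μg/mL: ≥ 4 μg/mL — Resistant
Amoxicillin-clavulanate 256 μg/mL: ≥ 8 μg/mL → R
Cefazolin (8 μg/mL) in 4–8 μg/mL → I
Gentamicin 0.25 μg/mL: = 0.25 μg/mL ⇒ Intermediate
Tigecycline (32 μg/mL) ≥ 2 μg/mL — R
Levofloxacin (4 μg/mL) in 2–4 μg/mL → I
Susceptible: 0/8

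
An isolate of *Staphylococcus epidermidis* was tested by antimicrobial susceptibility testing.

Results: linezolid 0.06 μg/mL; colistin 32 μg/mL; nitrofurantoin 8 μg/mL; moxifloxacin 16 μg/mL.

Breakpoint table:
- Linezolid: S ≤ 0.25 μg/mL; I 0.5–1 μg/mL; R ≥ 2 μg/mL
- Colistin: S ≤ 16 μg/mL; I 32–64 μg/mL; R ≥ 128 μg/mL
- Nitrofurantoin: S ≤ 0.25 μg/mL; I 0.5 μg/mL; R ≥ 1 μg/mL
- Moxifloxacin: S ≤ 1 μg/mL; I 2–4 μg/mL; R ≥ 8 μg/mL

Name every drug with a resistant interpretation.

nitrofurantoin, moxifloxacin

Linezolid 0.06 μg/mL: ≤ 0.25 μg/mL — susceptible
Colistin (32 μg/mL) in 32–64 μg/mL → intermediate
Nitrofurantoin 8 μg/mL: ≥ 1 μg/mL — Resistant
Moxifloxacin (16 μg/mL) ≥ 8 μg/mL → resistant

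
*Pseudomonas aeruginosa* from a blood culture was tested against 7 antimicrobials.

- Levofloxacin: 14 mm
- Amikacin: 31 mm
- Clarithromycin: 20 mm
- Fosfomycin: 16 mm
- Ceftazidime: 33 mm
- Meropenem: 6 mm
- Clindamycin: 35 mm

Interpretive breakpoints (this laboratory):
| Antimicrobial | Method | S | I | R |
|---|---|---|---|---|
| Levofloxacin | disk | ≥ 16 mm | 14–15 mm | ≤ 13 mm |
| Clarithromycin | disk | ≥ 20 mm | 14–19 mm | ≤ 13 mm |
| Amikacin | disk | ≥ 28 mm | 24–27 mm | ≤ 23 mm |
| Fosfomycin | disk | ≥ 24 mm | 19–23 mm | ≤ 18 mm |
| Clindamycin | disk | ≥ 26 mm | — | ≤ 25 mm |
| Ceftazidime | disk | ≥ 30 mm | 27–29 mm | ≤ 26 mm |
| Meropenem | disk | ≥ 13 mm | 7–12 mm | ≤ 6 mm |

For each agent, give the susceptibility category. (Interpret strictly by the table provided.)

I, S, S, R, S, R, S

Levofloxacin: 14 mm is in 14–15 mm → I
Amikacin (31 mm) ≥ 28 mm → Susceptible
Clarithromycin (20 mm) ≥ 20 mm ⇒ Susceptible
Fosfomycin: 16 mm is ≤ 18 mm ⇒ R
Ceftazidime (33 mm) ≥ 30 mm ⇒ susceptible
Meropenem: 6 mm is ≤ 6 mm ⇒ Resistant
Clindamycin (35 mm) ≥ 26 mm — Susceptible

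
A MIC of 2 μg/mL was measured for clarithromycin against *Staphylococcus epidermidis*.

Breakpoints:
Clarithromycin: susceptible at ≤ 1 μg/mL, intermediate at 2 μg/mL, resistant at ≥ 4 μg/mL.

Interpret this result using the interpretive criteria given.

Clarithromycin: 2 μg/mL is = 2 μg/mL → Intermediate

I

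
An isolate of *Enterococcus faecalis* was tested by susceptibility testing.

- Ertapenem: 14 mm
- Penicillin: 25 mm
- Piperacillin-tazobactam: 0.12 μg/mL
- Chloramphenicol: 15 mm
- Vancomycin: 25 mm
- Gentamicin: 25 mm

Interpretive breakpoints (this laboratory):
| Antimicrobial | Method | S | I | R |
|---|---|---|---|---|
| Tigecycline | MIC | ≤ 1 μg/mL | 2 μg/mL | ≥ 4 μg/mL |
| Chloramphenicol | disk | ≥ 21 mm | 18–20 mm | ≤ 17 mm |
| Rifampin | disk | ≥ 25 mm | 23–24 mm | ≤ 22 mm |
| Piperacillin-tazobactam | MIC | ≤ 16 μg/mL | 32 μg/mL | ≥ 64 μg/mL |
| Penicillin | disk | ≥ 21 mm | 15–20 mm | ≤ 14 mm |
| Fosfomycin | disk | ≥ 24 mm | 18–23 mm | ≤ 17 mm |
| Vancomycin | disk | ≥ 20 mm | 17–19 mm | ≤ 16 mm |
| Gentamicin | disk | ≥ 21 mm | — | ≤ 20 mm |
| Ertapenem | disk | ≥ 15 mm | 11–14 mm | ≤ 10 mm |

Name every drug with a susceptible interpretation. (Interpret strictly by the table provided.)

Ertapenem 14 mm: in 11–14 mm — Intermediate
Penicillin (25 mm) ≥ 21 mm → S
Piperacillin-tazobactam (0.12 μg/mL) ≤ 16 μg/mL → S
Chloramphenicol (15 mm) ≤ 17 mm — R
Vancomycin (25 mm) ≥ 20 mm → S
Gentamicin: 25 mm is ≥ 21 mm ⇒ S

penicillin, piperacillin-tazobactam, vancomycin, gentamicin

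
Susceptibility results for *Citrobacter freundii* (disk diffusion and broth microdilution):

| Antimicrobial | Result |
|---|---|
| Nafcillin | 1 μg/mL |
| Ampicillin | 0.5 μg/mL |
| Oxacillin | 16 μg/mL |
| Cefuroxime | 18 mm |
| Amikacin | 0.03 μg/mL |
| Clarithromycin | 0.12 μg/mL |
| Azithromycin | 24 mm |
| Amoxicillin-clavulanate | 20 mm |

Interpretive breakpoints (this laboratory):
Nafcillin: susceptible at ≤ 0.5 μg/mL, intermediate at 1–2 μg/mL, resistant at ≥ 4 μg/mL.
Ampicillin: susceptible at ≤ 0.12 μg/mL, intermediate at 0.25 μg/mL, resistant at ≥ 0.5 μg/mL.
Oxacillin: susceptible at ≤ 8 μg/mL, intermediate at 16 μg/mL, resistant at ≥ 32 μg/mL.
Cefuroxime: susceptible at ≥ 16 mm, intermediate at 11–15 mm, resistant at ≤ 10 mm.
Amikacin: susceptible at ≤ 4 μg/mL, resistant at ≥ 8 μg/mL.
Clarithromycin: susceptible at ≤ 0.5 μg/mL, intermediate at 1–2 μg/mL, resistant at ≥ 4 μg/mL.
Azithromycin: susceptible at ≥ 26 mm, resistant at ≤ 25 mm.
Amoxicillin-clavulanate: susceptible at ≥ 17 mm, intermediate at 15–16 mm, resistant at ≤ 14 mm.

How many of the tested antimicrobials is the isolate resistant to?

2

Nafcillin 1 μg/mL: in 1–2 μg/mL — intermediate
Ampicillin: 0.5 μg/mL is ≥ 0.5 μg/mL ⇒ R
Oxacillin (16 μg/mL) = 16 μg/mL — Intermediate
Cefuroxime 18 mm: ≥ 16 mm ⇒ susceptible
Amikacin: 0.03 μg/mL is ≤ 4 μg/mL — Susceptible
Clarithromycin (0.12 μg/mL) ≤ 0.5 μg/mL — Susceptible
Azithromycin (24 mm) ≤ 25 mm — R
Amoxicillin-clavulanate 20 mm: ≥ 17 mm ⇒ susceptible
Resistant: 2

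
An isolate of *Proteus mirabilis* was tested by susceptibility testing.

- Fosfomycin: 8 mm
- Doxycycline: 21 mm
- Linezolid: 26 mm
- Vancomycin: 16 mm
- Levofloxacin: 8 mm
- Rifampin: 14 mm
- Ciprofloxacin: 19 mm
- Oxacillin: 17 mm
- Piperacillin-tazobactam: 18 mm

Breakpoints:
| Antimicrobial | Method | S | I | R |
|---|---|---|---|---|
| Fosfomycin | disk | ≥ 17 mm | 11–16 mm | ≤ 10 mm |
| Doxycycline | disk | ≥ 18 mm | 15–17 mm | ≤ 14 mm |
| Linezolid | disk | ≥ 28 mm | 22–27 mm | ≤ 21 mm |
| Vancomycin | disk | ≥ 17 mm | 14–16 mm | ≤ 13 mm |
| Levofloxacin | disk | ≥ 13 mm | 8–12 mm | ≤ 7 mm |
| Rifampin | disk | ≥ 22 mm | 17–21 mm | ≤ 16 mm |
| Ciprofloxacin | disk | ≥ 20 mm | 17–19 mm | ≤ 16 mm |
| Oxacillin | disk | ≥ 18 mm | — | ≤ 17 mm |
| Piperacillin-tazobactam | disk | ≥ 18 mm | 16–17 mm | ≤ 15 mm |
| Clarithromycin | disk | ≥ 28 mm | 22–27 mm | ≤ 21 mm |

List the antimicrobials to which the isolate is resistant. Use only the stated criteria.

Fosfomycin (8 mm) ≤ 10 mm ⇒ R
Doxycycline 21 mm: ≥ 18 mm — Susceptible
Linezolid (26 mm) in 22–27 mm ⇒ Intermediate
Vancomycin: 16 mm is in 14–16 mm → Intermediate
Levofloxacin: 8 mm is in 8–12 mm → I
Rifampin: 14 mm is ≤ 16 mm → resistant
Ciprofloxacin: 19 mm is in 17–19 mm — Intermediate
Oxacillin 17 mm: ≤ 17 mm — Resistant
Piperacillin-tazobactam (18 mm) ≥ 18 mm ⇒ S

fosfomycin, rifampin, oxacillin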